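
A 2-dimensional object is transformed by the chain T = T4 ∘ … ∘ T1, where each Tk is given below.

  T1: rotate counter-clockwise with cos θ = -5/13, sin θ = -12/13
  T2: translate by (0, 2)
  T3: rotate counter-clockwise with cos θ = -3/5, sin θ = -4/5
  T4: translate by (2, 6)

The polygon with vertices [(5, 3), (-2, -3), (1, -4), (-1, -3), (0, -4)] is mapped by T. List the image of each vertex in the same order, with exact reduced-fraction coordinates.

image vertices: (-99/65, 493/65), (36/5, 23/5), (85/13, 100/13), (87/13, 71/13), (458/65, 444/65)

T1 rotate counter-clockwise with cos θ = -5/13, sin θ = -12/13: (5, 3) → (11/13, -75/13); (-2, -3) → (-2, 3); (1, -4) → (-53/13, 8/13); (-1, -3) → (-31/13, 27/13); (0, -4) → (-48/13, 20/13)
T2 translate by (0, 2): (11/13, -75/13) → (11/13, -49/13); (-2, 3) → (-2, 5); (-53/13, 8/13) → (-53/13, 34/13); (-31/13, 27/13) → (-31/13, 53/13); (-48/13, 20/13) → (-48/13, 46/13)
T3 rotate counter-clockwise with cos θ = -3/5, sin θ = -4/5: (11/13, -49/13) → (-229/65, 103/65); (-2, 5) → (26/5, -7/5); (-53/13, 34/13) → (59/13, 22/13); (-31/13, 53/13) → (61/13, -7/13); (-48/13, 46/13) → (328/65, 54/65)
T4 translate by (2, 6): (-229/65, 103/65) → (-99/65, 493/65); (26/5, -7/5) → (36/5, 23/5); (59/13, 22/13) → (85/13, 100/13); (61/13, -7/13) → (87/13, 71/13); (328/65, 54/65) → (458/65, 444/65)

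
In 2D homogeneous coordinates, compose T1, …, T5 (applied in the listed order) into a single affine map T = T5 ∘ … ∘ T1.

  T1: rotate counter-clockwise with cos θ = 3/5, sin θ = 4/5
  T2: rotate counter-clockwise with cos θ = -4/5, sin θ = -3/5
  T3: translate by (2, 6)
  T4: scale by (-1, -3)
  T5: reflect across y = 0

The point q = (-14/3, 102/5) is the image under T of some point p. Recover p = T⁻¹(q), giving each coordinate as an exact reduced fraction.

T1 = [3/5 -4/5 0; 4/5 3/5 0; 0 0 1]
T2·T1 = [0 1 0; -1 0 0; 0 0 1]
T3·…·T1 = [0 1 2; -1 0 6; 0 0 1]
T4·…·T1 = [0 -1 -2; 3 0 -18; 0 0 1]
T5·…·T1 = [0 -1 -2; -3 0 18; 0 0 1]
det M = -3; M⁻¹ = [0 -1/3 6; -1 0 -2; 0 0 1]
M⁻¹ · (-14/3, 102/5)ᵀ = (-4/5, 8/3)ᵀ

p = (-4/5, 8/3)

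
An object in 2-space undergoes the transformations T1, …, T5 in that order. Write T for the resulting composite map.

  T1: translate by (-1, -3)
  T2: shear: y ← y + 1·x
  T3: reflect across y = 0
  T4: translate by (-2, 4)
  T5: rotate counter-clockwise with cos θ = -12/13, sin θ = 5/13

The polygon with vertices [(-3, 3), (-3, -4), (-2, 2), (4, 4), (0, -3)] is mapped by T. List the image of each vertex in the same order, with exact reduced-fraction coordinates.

image vertices: (32/13, -126/13), (-3/13, -210/13), (20/13, -121/13), (-12/13, 5/13), (-19/13, -147/13)

T1 translate by (-1, -3): (-3, 3) → (-4, 0); (-3, -4) → (-4, -7); (-2, 2) → (-3, -1); (4, 4) → (3, 1); (0, -3) → (-1, -6)
T2 shear: y ← y + 1·x: (-4, 0) → (-4, -4); (-4, -7) → (-4, -11); (-3, -1) → (-3, -4); (3, 1) → (3, 4); (-1, -6) → (-1, -7)
T3 reflect across y = 0: (-4, -4) → (-4, 4); (-4, -11) → (-4, 11); (-3, -4) → (-3, 4); (3, 4) → (3, -4); (-1, -7) → (-1, 7)
T4 translate by (-2, 4): (-4, 4) → (-6, 8); (-4, 11) → (-6, 15); (-3, 4) → (-5, 8); (3, -4) → (1, 0); (-1, 7) → (-3, 11)
T5 rotate counter-clockwise with cos θ = -12/13, sin θ = 5/13: (-6, 8) → (32/13, -126/13); (-6, 15) → (-3/13, -210/13); (-5, 8) → (20/13, -121/13); (1, 0) → (-12/13, 5/13); (-3, 11) → (-19/13, -147/13)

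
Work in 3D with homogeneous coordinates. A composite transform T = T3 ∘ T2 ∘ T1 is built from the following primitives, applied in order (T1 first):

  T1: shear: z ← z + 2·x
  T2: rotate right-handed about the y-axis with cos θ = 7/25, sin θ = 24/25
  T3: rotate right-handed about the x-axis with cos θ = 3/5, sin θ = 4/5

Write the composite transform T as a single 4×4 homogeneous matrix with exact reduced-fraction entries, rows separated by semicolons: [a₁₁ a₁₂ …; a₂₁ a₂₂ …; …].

T1 = [1 0 0 0; 0 1 0 0; 2 0 1 0; 0 0 0 1]
T2·T1 = [11/5 0 24/25 0; 0 1 0 0; -2/5 0 7/25 0; 0 0 0 1]
T3·…·T1 = [11/5 0 24/25 0; 8/25 3/5 -28/125 0; -6/25 4/5 21/125 0; 0 0 0 1]

T = [11/5 0 24/25 0; 8/25 3/5 -28/125 0; -6/25 4/5 21/125 0; 0 0 0 1]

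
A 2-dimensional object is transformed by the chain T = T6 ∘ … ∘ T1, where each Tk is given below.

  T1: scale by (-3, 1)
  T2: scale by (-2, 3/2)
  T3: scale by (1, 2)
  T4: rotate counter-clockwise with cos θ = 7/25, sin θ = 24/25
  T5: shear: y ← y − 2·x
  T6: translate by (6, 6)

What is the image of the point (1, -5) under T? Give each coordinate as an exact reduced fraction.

T1 scale by (-3, 1): (1, -5) → (-3, -5)
T2 scale by (-2, 3/2): (-3, -5) → (6, -15/2)
T3 scale by (1, 2): (6, -15/2) → (6, -15)
T4 rotate counter-clockwise with cos θ = 7/25, sin θ = 24/25: (6, -15) → (402/25, 39/25)
T5 shear: y ← y − 2·x: (402/25, 39/25) → (402/25, -153/5)
T6 translate by (6, 6): (402/25, -153/5) → (552/25, -123/5)

T(p) = (552/25, -123/5)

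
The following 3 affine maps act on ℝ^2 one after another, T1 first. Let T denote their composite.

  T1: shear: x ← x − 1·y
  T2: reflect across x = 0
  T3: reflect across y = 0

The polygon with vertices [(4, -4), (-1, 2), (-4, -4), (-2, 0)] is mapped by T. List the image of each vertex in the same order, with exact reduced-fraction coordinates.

T1 shear: x ← x − 1·y: (4, -4) → (8, -4); (-1, 2) → (-3, 2); (-4, -4) → (0, -4); (-2, 0) → (-2, 0)
T2 reflect across x = 0: (8, -4) → (-8, -4); (-3, 2) → (3, 2); (0, -4) → (0, -4); (-2, 0) → (2, 0)
T3 reflect across y = 0: (-8, -4) → (-8, 4); (3, 2) → (3, -2); (0, -4) → (0, 4); (2, 0) → (2, 0)

image vertices: (-8, 4), (3, -2), (0, 4), (2, 0)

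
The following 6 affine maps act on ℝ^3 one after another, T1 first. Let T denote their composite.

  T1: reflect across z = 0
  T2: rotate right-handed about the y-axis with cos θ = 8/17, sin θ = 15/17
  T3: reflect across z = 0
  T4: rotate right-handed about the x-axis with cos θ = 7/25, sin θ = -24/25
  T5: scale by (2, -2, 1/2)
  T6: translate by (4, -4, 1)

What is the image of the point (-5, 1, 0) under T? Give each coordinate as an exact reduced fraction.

T(p) = (-12/17, 1662/425, -83/850)

T1 reflect across z = 0: (-5, 1, 0) → (-5, 1, 0)
T2 rotate right-handed about the y-axis with cos θ = 8/17, sin θ = 15/17: (-5, 1, 0) → (-40/17, 1, 75/17)
T3 reflect across z = 0: (-40/17, 1, 75/17) → (-40/17, 1, -75/17)
T4 rotate right-handed about the x-axis with cos θ = 7/25, sin θ = -24/25: (-40/17, 1, -75/17) → (-40/17, -1681/425, -933/425)
T5 scale by (2, -2, 1/2): (-40/17, -1681/425, -933/425) → (-80/17, 3362/425, -933/850)
T6 translate by (4, -4, 1): (-80/17, 3362/425, -933/850) → (-12/17, 1662/425, -83/850)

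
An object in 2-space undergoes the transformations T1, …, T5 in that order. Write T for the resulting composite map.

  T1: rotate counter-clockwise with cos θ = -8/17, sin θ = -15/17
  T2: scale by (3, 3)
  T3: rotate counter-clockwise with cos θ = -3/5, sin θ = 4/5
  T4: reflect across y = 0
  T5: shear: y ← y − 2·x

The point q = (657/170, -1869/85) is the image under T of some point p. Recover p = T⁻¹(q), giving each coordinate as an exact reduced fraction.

p = (2, 9/2)

T1 = [-8/17 15/17 0; -15/17 -8/17 0; 0 0 1]
T2·T1 = [-24/17 45/17 0; -45/17 -24/17 0; 0 0 1]
T3·…·T1 = [252/85 -39/85 0; 39/85 252/85 0; 0 0 1]
T4·…·T1 = [252/85 -39/85 0; -39/85 -252/85 0; 0 0 1]
T5·…·T1 = [252/85 -39/85 0; -543/85 -174/85 0; 0 0 1]
det M = -9; M⁻¹ = [58/255 -13/255 0; -181/255 -28/85 0; 0 0 1]
M⁻¹ · (657/170, -1869/85)ᵀ = (2, 9/2)ᵀ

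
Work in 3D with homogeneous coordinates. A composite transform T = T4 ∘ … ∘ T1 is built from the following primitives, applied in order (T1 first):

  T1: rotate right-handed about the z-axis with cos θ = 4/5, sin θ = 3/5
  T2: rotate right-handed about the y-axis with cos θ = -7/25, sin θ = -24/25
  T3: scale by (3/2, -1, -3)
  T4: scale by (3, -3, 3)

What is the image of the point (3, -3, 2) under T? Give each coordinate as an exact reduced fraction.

T(p) = (-3483/250, -9/5, -3906/125)

T1 rotate right-handed about the z-axis with cos θ = 4/5, sin θ = 3/5: (3, -3, 2) → (21/5, -3/5, 2)
T2 rotate right-handed about the y-axis with cos θ = -7/25, sin θ = -24/25: (21/5, -3/5, 2) → (-387/125, -3/5, 434/125)
T3 scale by (3/2, -1, -3): (-387/125, -3/5, 434/125) → (-1161/250, 3/5, -1302/125)
T4 scale by (3, -3, 3): (-1161/250, 3/5, -1302/125) → (-3483/250, -9/5, -3906/125)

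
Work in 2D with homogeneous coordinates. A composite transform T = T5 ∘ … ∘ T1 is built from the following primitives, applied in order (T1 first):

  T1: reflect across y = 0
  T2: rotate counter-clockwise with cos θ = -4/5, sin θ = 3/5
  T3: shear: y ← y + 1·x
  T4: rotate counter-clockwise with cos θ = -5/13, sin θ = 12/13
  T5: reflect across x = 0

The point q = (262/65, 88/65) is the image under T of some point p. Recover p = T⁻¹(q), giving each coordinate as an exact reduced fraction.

T1 = [1 0 0; 0 -1 0; 0 0 1]
T2·T1 = [-4/5 3/5 0; 3/5 4/5 0; 0 0 1]
T3·…·T1 = [-4/5 3/5 0; -1/5 7/5 0; 0 0 1]
T4·…·T1 = [32/65 -99/65 0; -43/65 1/65 0; 0 0 1]
T5·…·T1 = [-32/65 99/65 0; -43/65 1/65 0; 0 0 1]
det M = 1; M⁻¹ = [1/65 -99/65 0; 43/65 -32/65 0; 0 0 1]
M⁻¹ · (262/65, 88/65)ᵀ = (-2, 2)ᵀ

p = (-2, 2)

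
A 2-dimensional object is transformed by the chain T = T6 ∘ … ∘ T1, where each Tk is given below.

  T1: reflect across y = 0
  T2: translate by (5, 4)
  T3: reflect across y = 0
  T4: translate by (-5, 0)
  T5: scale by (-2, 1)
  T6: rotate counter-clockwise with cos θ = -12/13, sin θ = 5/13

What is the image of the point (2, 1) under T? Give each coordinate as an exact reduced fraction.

T1 reflect across y = 0: (2, 1) → (2, -1)
T2 translate by (5, 4): (2, -1) → (7, 3)
T3 reflect across y = 0: (7, 3) → (7, -3)
T4 translate by (-5, 0): (7, -3) → (2, -3)
T5 scale by (-2, 1): (2, -3) → (-4, -3)
T6 rotate counter-clockwise with cos θ = -12/13, sin θ = 5/13: (-4, -3) → (63/13, 16/13)

T(p) = (63/13, 16/13)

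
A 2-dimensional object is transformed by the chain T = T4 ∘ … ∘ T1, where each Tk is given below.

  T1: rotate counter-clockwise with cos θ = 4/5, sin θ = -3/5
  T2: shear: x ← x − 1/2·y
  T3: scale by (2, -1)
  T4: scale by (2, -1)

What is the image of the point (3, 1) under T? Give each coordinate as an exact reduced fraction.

T1 rotate counter-clockwise with cos θ = 4/5, sin θ = -3/5: (3, 1) → (3, -1)
T2 shear: x ← x − 1/2·y: (3, -1) → (7/2, -1)
T3 scale by (2, -1): (7/2, -1) → (7, 1)
T4 scale by (2, -1): (7, 1) → (14, -1)

T(p) = (14, -1)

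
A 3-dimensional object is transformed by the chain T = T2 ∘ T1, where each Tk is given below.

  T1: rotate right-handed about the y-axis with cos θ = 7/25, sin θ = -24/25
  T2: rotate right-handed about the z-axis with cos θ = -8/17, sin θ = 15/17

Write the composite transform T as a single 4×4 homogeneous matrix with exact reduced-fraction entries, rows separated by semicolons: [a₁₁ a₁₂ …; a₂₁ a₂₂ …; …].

T = [-56/425 -15/17 192/425 0; 21/85 -8/17 -72/85 0; 24/25 0 7/25 0; 0 0 0 1]

T1 = [7/25 0 -24/25 0; 0 1 0 0; 24/25 0 7/25 0; 0 0 0 1]
T2·T1 = [-56/425 -15/17 192/425 0; 21/85 -8/17 -72/85 0; 24/25 0 7/25 0; 0 0 0 1]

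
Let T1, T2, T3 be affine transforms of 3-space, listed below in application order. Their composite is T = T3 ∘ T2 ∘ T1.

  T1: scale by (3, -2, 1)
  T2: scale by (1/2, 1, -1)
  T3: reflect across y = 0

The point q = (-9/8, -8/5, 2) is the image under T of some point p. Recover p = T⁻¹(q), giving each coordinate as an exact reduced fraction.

p = (-3/4, -4/5, -2)

T1 = [3 0 0 0; 0 -2 0 0; 0 0 1 0; 0 0 0 1]
T2·T1 = [3/2 0 0 0; 0 -2 0 0; 0 0 -1 0; 0 0 0 1]
T3·…·T1 = [3/2 0 0 0; 0 2 0 0; 0 0 -1 0; 0 0 0 1]
det M = -3; M⁻¹ = [2/3 0 0 0; 0 1/2 0 0; 0 0 -1 0; 0 0 0 1]
M⁻¹ · (-9/8, -8/5, 2)ᵀ = (-3/4, -4/5, -2)ᵀ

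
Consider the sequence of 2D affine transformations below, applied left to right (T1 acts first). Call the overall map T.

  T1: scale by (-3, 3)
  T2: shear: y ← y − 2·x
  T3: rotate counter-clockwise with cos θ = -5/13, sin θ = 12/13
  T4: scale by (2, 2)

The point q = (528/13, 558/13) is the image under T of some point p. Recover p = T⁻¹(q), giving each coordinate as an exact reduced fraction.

p = (-4, -1)

T1 = [-3 0 0; 0 3 0; 0 0 1]
T2·T1 = [-3 0 0; 6 3 0; 0 0 1]
T3·…·T1 = [-57/13 -36/13 0; -66/13 -15/13 0; 0 0 1]
T4·…·T1 = [-114/13 -72/13 0; -132/13 -30/13 0; 0 0 1]
det M = -36; M⁻¹ = [5/78 -2/13 0; -11/39 19/78 0; 0 0 1]
M⁻¹ · (528/13, 558/13)ᵀ = (-4, -1)ᵀ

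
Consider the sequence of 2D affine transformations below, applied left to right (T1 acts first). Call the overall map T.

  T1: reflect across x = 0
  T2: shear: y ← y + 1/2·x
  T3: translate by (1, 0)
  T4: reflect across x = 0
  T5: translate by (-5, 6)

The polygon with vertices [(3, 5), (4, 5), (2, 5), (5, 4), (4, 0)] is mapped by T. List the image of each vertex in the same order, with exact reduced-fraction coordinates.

T1 reflect across x = 0: (3, 5) → (-3, 5); (4, 5) → (-4, 5); (2, 5) → (-2, 5); (5, 4) → (-5, 4); (4, 0) → (-4, 0)
T2 shear: y ← y + 1/2·x: (-3, 5) → (-3, 7/2); (-4, 5) → (-4, 3); (-2, 5) → (-2, 4); (-5, 4) → (-5, 3/2); (-4, 0) → (-4, -2)
T3 translate by (1, 0): (-3, 7/2) → (-2, 7/2); (-4, 3) → (-3, 3); (-2, 4) → (-1, 4); (-5, 3/2) → (-4, 3/2); (-4, -2) → (-3, -2)
T4 reflect across x = 0: (-2, 7/2) → (2, 7/2); (-3, 3) → (3, 3); (-1, 4) → (1, 4); (-4, 3/2) → (4, 3/2); (-3, -2) → (3, -2)
T5 translate by (-5, 6): (2, 7/2) → (-3, 19/2); (3, 3) → (-2, 9); (1, 4) → (-4, 10); (4, 3/2) → (-1, 15/2); (3, -2) → (-2, 4)

image vertices: (-3, 19/2), (-2, 9), (-4, 10), (-1, 15/2), (-2, 4)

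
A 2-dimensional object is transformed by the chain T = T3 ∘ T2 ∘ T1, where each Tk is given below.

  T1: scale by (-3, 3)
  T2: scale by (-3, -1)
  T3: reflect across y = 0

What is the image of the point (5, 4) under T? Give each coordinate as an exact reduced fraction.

T(p) = (45, 12)

T1 scale by (-3, 3): (5, 4) → (-15, 12)
T2 scale by (-3, -1): (-15, 12) → (45, -12)
T3 reflect across y = 0: (45, -12) → (45, 12)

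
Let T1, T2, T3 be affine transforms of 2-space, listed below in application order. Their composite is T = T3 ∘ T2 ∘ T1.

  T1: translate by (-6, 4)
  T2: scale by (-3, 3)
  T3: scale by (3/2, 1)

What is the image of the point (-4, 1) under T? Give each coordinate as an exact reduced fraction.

T1 translate by (-6, 4): (-4, 1) → (-10, 5)
T2 scale by (-3, 3): (-10, 5) → (30, 15)
T3 scale by (3/2, 1): (30, 15) → (45, 15)

T(p) = (45, 15)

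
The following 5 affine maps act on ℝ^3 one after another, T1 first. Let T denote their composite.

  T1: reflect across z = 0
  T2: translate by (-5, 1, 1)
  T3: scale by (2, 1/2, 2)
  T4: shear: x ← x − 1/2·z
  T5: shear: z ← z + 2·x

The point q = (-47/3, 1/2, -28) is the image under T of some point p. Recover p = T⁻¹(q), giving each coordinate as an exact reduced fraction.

p = (-2, 0, -2/3)

T1 = [1 0 0 0; 0 1 0 0; 0 0 -1 0; 0 0 0 1]
T2·T1 = [1 0 0 -5; 0 1 0 1; 0 0 -1 1; 0 0 0 1]
T3·…·T1 = [2 0 0 -10; 0 1/2 0 1/2; 0 0 -2 2; 0 0 0 1]
T4·…·T1 = [2 0 1 -11; 0 1/2 0 1/2; 0 0 -2 2; 0 0 0 1]
T5·…·T1 = [2 0 1 -11; 0 1/2 0 1/2; 4 0 0 -20; 0 0 0 1]
det M = -2; M⁻¹ = [0 0 1/4 5; 0 2 0 -1; 1 0 -1/2 1; 0 0 0 1]
M⁻¹ · (-47/3, 1/2, -28)ᵀ = (-2, 0, -2/3)ᵀ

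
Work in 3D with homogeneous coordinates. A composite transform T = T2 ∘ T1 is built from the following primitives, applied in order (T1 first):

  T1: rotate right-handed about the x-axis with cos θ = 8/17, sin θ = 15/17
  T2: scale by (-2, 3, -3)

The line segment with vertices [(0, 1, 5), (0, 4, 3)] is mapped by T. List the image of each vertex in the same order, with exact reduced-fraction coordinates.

T1 rotate right-handed about the x-axis with cos θ = 8/17, sin θ = 15/17: (0, 1, 5) → (0, -67/17, 55/17); (0, 4, 3) → (0, -13/17, 84/17)
T2 scale by (-2, 3, -3): (0, -67/17, 55/17) → (0, -201/17, -165/17); (0, -13/17, 84/17) → (0, -39/17, -252/17)

image vertices: (0, -201/17, -165/17), (0, -39/17, -252/17)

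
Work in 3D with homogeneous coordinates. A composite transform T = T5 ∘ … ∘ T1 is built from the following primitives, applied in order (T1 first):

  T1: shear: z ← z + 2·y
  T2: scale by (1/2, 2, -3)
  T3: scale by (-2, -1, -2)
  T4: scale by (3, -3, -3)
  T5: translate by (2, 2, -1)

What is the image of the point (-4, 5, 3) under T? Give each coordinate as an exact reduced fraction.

T1 shear: z ← z + 2·y: (-4, 5, 3) → (-4, 5, 13)
T2 scale by (1/2, 2, -3): (-4, 5, 13) → (-2, 10, -39)
T3 scale by (-2, -1, -2): (-2, 10, -39) → (4, -10, 78)
T4 scale by (3, -3, -3): (4, -10, 78) → (12, 30, -234)
T5 translate by (2, 2, -1): (12, 30, -234) → (14, 32, -235)

T(p) = (14, 32, -235)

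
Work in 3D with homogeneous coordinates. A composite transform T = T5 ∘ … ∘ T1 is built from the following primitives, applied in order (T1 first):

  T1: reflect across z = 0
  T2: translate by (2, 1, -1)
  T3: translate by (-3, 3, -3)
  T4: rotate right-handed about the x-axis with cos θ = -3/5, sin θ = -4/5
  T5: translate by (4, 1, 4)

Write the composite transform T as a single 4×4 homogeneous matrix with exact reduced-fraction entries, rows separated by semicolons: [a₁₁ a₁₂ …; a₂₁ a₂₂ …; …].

T = [1 0 0 3; 0 -3/5 -4/5 -23/5; 0 -4/5 3/5 16/5; 0 0 0 1]

T1 = [1 0 0 0; 0 1 0 0; 0 0 -1 0; 0 0 0 1]
T2·T1 = [1 0 0 2; 0 1 0 1; 0 0 -1 -1; 0 0 0 1]
T3·…·T1 = [1 0 0 -1; 0 1 0 4; 0 0 -1 -4; 0 0 0 1]
T4·…·T1 = [1 0 0 -1; 0 -3/5 -4/5 -28/5; 0 -4/5 3/5 -4/5; 0 0 0 1]
T5·…·T1 = [1 0 0 3; 0 -3/5 -4/5 -23/5; 0 -4/5 3/5 16/5; 0 0 0 1]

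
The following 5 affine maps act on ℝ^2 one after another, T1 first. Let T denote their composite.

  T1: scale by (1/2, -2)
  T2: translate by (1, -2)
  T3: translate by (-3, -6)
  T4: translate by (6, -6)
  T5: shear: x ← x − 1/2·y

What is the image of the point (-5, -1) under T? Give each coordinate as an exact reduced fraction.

T(p) = (15/2, -12)

T1 scale by (1/2, -2): (-5, -1) → (-5/2, 2)
T2 translate by (1, -2): (-5/2, 2) → (-3/2, 0)
T3 translate by (-3, -6): (-3/2, 0) → (-9/2, -6)
T4 translate by (6, -6): (-9/2, -6) → (3/2, -12)
T5 shear: x ← x − 1/2·y: (3/2, -12) → (15/2, -12)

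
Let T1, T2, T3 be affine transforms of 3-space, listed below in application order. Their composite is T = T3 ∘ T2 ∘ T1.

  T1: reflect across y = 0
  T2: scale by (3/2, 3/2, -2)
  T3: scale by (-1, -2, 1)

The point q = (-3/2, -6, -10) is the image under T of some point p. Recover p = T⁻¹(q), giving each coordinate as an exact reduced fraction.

p = (1, -2, 5)

T1 = [1 0 0 0; 0 -1 0 0; 0 0 1 0; 0 0 0 1]
T2·T1 = [3/2 0 0 0; 0 -3/2 0 0; 0 0 -2 0; 0 0 0 1]
T3·…·T1 = [-3/2 0 0 0; 0 3 0 0; 0 0 -2 0; 0 0 0 1]
det M = 9; M⁻¹ = [-2/3 0 0 0; 0 1/3 0 0; 0 0 -1/2 0; 0 0 0 1]
M⁻¹ · (-3/2, -6, -10)ᵀ = (1, -2, 5)ᵀ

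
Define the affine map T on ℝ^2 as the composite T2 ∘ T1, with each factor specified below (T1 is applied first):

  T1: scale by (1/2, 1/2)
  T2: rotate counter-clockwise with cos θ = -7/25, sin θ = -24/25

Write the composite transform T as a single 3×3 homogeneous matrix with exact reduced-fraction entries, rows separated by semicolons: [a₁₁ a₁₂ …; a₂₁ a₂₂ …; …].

T = [-7/50 12/25 0; -12/25 -7/50 0; 0 0 1]

T1 = [1/2 0 0; 0 1/2 0; 0 0 1]
T2·T1 = [-7/50 12/25 0; -12/25 -7/50 0; 0 0 1]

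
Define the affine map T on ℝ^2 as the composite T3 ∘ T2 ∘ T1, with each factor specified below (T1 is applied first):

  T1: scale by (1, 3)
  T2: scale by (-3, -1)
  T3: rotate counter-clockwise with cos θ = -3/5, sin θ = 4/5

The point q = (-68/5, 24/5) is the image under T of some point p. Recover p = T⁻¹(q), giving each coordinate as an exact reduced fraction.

T1 = [1 0 0; 0 3 0; 0 0 1]
T2·T1 = [-3 0 0; 0 -3 0; 0 0 1]
T3·…·T1 = [9/5 12/5 0; -12/5 9/5 0; 0 0 1]
det M = 9; M⁻¹ = [1/5 -4/15 0; 4/15 1/5 0; 0 0 1]
M⁻¹ · (-68/5, 24/5)ᵀ = (-4, -8/3)ᵀ

p = (-4, -8/3)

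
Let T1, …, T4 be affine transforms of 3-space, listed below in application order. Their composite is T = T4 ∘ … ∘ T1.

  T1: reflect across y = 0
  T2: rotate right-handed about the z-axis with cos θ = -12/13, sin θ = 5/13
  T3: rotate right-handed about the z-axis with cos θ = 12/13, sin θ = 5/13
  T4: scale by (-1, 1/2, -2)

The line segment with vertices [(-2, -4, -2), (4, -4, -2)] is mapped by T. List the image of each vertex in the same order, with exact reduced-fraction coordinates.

image vertices: (-2, -2, 4), (4, -2, 4)

T1 reflect across y = 0: (-2, -4, -2) → (-2, 4, -2); (4, -4, -2) → (4, 4, -2)
T2 rotate right-handed about the z-axis with cos θ = -12/13, sin θ = 5/13: (-2, 4, -2) → (4/13, -58/13, -2); (4, 4, -2) → (-68/13, -28/13, -2)
T3 rotate right-handed about the z-axis with cos θ = 12/13, sin θ = 5/13: (4/13, -58/13, -2) → (2, -4, -2); (-68/13, -28/13, -2) → (-4, -4, -2)
T4 scale by (-1, 1/2, -2): (2, -4, -2) → (-2, -2, 4); (-4, -4, -2) → (4, -2, 4)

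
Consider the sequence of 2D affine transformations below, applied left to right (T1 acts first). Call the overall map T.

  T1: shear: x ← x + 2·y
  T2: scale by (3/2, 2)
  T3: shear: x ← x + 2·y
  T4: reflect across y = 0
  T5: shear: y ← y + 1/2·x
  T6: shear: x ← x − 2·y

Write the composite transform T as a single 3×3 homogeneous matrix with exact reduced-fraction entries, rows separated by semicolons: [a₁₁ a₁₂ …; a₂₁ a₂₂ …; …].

T = [0 4 0; 3/4 3/2 0; 0 0 1]

T1 = [1 2 0; 0 1 0; 0 0 1]
T2·T1 = [3/2 3 0; 0 2 0; 0 0 1]
T3·…·T1 = [3/2 7 0; 0 2 0; 0 0 1]
T4·…·T1 = [3/2 7 0; 0 -2 0; 0 0 1]
T5·…·T1 = [3/2 7 0; 3/4 3/2 0; 0 0 1]
T6·…·T1 = [0 4 0; 3/4 3/2 0; 0 0 1]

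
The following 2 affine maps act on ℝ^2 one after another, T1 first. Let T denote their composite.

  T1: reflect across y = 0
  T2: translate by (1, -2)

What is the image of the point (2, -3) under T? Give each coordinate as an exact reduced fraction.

T1 reflect across y = 0: (2, -3) → (2, 3)
T2 translate by (1, -2): (2, 3) → (3, 1)

T(p) = (3, 1)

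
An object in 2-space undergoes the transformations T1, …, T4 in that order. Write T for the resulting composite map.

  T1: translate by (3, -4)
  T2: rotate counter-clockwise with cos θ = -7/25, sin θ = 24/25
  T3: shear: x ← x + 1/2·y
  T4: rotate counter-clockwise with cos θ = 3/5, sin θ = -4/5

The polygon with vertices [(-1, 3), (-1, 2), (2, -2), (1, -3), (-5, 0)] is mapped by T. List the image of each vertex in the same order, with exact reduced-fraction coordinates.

T1 translate by (3, -4): (-1, 3) → (2, -1); (-1, 2) → (2, -2); (2, -2) → (5, -6); (1, -3) → (4, -7); (-5, 0) → (-2, -4)
T2 rotate counter-clockwise with cos θ = -7/25, sin θ = 24/25: (2, -1) → (2/5, 11/5); (2, -2) → (34/25, 62/25); (5, -6) → (109/25, 162/25); (4, -7) → (28/5, 29/5); (-2, -4) → (22/5, -4/5)
T3 shear: x ← x + 1/2·y: (2/5, 11/5) → (3/2, 11/5); (34/25, 62/25) → (13/5, 62/25); (109/25, 162/25) → (38/5, 162/25); (28/5, 29/5) → (17/2, 29/5); (22/5, -4/5) → (4, -4/5)
T4 rotate counter-clockwise with cos θ = 3/5, sin θ = -4/5: (3/2, 11/5) → (133/50, 3/25); (13/5, 62/25) → (443/125, -74/125); (38/5, 162/25) → (1218/125, -274/125); (17/2, 29/5) → (487/50, -83/25); (4, -4/5) → (44/25, -92/25)

image vertices: (133/50, 3/25), (443/125, -74/125), (1218/125, -274/125), (487/50, -83/25), (44/25, -92/25)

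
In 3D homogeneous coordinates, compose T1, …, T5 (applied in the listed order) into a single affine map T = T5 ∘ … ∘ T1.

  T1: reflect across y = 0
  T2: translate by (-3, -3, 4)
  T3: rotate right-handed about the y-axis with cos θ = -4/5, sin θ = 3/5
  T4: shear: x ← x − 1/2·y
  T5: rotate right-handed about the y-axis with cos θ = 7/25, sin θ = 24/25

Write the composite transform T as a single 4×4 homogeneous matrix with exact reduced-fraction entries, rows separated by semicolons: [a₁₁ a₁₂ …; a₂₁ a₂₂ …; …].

T = [-4/5 7/50 -3/5 21/50; 0 -1 0 -3; 3/5 -12/25 -4/5 -161/25; 0 0 0 1]

T1 = [1 0 0 0; 0 -1 0 0; 0 0 1 0; 0 0 0 1]
T2·T1 = [1 0 0 -3; 0 -1 0 -3; 0 0 1 4; 0 0 0 1]
T3·…·T1 = [-4/5 0 3/5 24/5; 0 -1 0 -3; -3/5 0 -4/5 -7/5; 0 0 0 1]
T4·…·T1 = [-4/5 1/2 3/5 63/10; 0 -1 0 -3; -3/5 0 -4/5 -7/5; 0 0 0 1]
T5·…·T1 = [-4/5 7/50 -3/5 21/50; 0 -1 0 -3; 3/5 -12/25 -4/5 -161/25; 0 0 0 1]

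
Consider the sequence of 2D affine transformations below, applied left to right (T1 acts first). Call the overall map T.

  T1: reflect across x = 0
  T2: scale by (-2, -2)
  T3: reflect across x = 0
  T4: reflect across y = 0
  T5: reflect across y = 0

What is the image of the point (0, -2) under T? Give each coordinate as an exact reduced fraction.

T1 reflect across x = 0: (0, -2) → (0, -2)
T2 scale by (-2, -2): (0, -2) → (0, 4)
T3 reflect across x = 0: (0, 4) → (0, 4)
T4 reflect across y = 0: (0, 4) → (0, -4)
T5 reflect across y = 0: (0, -4) → (0, 4)

T(p) = (0, 4)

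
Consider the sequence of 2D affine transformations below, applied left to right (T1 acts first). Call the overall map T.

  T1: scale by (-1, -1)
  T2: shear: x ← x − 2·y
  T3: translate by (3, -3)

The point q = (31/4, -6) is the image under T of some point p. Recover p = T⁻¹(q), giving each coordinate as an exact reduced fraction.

T1 = [-1 0 0; 0 -1 0; 0 0 1]
T2·T1 = [-1 2 0; 0 -1 0; 0 0 1]
T3·…·T1 = [-1 2 3; 0 -1 -3; 0 0 1]
det M = 1; M⁻¹ = [-1 -2 -3; 0 -1 -3; 0 0 1]
M⁻¹ · (31/4, -6)ᵀ = (5/4, 3)ᵀ

p = (5/4, 3)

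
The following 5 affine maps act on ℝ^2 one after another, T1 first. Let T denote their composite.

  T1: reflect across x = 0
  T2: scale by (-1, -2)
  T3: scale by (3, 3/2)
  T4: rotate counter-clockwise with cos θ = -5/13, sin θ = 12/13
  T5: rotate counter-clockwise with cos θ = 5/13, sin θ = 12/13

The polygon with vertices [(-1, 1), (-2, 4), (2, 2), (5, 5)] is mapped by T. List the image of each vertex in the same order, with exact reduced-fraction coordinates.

image vertices: (3, 3), (6, 12), (-6, 6), (-15, 15)

T1 reflect across x = 0: (-1, 1) → (1, 1); (-2, 4) → (2, 4); (2, 2) → (-2, 2); (5, 5) → (-5, 5)
T2 scale by (-1, -2): (1, 1) → (-1, -2); (2, 4) → (-2, -8); (-2, 2) → (2, -4); (-5, 5) → (5, -10)
T3 scale by (3, 3/2): (-1, -2) → (-3, -3); (-2, -8) → (-6, -12); (2, -4) → (6, -6); (5, -10) → (15, -15)
T4 rotate counter-clockwise with cos θ = -5/13, sin θ = 12/13: (-3, -3) → (51/13, -21/13); (-6, -12) → (174/13, -12/13); (6, -6) → (42/13, 102/13); (15, -15) → (105/13, 255/13)
T5 rotate counter-clockwise with cos θ = 5/13, sin θ = 12/13: (51/13, -21/13) → (3, 3); (174/13, -12/13) → (6, 12); (42/13, 102/13) → (-6, 6); (105/13, 255/13) → (-15, 15)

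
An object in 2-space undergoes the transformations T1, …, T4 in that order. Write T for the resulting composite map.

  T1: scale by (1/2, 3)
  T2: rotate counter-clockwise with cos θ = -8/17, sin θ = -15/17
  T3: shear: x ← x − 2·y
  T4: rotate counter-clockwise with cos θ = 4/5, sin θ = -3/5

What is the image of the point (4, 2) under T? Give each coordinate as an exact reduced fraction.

T(p) = (686/85, -1002/85)

T1 scale by (1/2, 3): (4, 2) → (2, 6)
T2 rotate counter-clockwise with cos θ = -8/17, sin θ = -15/17: (2, 6) → (74/17, -78/17)
T3 shear: x ← x − 2·y: (74/17, -78/17) → (230/17, -78/17)
T4 rotate counter-clockwise with cos θ = 4/5, sin θ = -3/5: (230/17, -78/17) → (686/85, -1002/85)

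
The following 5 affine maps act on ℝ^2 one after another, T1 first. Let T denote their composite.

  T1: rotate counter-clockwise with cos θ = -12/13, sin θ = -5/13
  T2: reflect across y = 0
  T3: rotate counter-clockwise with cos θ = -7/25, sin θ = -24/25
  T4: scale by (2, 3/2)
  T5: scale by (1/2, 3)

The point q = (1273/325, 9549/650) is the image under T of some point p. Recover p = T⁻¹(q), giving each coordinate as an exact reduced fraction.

p = (5, 1)

T1 = [-12/13 5/13 0; -5/13 -12/13 0; 0 0 1]
T2·T1 = [-12/13 5/13 0; 5/13 12/13 0; 0 0 1]
T3·…·T1 = [204/325 253/325 0; 253/325 -204/325 0; 0 0 1]
T4·…·T1 = [408/325 506/325 0; 759/650 -306/325 0; 0 0 1]
T5·…·T1 = [204/325 253/325 0; 2277/650 -918/325 0; 0 0 1]
det M = -9/2; M⁻¹ = [204/325 506/2925 0; 253/325 -136/975 0; 0 0 1]
M⁻¹ · (1273/325, 9549/650)ᵀ = (5, 1)ᵀ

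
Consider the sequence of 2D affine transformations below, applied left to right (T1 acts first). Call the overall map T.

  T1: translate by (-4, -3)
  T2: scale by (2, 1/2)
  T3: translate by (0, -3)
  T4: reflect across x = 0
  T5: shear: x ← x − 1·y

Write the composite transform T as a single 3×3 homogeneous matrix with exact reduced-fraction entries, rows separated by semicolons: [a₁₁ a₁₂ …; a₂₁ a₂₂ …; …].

T = [-2 -1/2 25/2; 0 1/2 -9/2; 0 0 1]

T1 = [1 0 -4; 0 1 -3; 0 0 1]
T2·T1 = [2 0 -8; 0 1/2 -3/2; 0 0 1]
T3·…·T1 = [2 0 -8; 0 1/2 -9/2; 0 0 1]
T4·…·T1 = [-2 0 8; 0 1/2 -9/2; 0 0 1]
T5·…·T1 = [-2 -1/2 25/2; 0 1/2 -9/2; 0 0 1]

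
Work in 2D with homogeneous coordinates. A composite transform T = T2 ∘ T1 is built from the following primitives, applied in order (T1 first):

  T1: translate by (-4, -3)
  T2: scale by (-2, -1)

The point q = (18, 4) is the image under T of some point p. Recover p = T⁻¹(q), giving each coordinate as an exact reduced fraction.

p = (-5, -1)

T1 = [1 0 -4; 0 1 -3; 0 0 1]
T2·T1 = [-2 0 8; 0 -1 3; 0 0 1]
det M = 2; M⁻¹ = [-1/2 0 4; 0 -1 3; 0 0 1]
M⁻¹ · (18, 4)ᵀ = (-5, -1)ᵀ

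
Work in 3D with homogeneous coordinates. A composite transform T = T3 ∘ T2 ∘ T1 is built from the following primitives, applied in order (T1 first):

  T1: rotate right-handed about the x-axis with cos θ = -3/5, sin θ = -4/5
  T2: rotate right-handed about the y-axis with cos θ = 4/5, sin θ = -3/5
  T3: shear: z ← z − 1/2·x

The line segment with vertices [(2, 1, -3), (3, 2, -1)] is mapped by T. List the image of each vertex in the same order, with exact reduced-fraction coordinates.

T1 rotate right-handed about the x-axis with cos θ = -3/5, sin θ = -4/5: (2, 1, -3) → (2, -3, 1); (3, 2, -1) → (3, -2, -1)
T2 rotate right-handed about the y-axis with cos θ = 4/5, sin θ = -3/5: (2, -3, 1) → (1, -3, 2); (3, -2, -1) → (3, -2, 1)
T3 shear: z ← z − 1/2·x: (1, -3, 2) → (1, -3, 3/2); (3, -2, 1) → (3, -2, -1/2)

image vertices: (1, -3, 3/2), (3, -2, -1/2)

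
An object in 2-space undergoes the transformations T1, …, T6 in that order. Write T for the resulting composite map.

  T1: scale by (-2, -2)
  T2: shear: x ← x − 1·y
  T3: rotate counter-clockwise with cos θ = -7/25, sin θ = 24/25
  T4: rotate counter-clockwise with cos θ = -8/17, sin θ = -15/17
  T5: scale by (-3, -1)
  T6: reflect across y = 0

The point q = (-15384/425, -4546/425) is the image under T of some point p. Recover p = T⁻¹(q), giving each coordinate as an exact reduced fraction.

T1 = [-2 0 0; 0 -2 0; 0 0 1]
T2·T1 = [-2 2 0; 0 -2 0; 0 0 1]
T3·…·T1 = [14/25 34/25 0; -48/25 62/25 0; 0 0 1]
T4·…·T1 = [-832/425 658/425 0; 174/425 -1006/425 0; 0 0 1]
T5·…·T1 = [2496/425 -1974/425 0; -174/425 1006/425 0; 0 0 1]
T6·…·T1 = [2496/425 -1974/425 0; 174/425 -1006/425 0; 0 0 1]
det M = -12; M⁻¹ = [503/2550 -329/850 0; 29/850 -208/425 0; 0 0 1]
M⁻¹ · (-15384/425, -4546/425)ᵀ = (-3, 4)ᵀ

p = (-3, 4)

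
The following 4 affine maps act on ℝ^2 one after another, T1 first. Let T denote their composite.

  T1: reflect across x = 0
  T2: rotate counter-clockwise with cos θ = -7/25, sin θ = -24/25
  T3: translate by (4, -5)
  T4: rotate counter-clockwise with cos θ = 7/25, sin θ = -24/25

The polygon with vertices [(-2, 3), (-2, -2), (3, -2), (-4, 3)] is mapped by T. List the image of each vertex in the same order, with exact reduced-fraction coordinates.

T1 reflect across x = 0: (-2, 3) → (2, 3); (-2, -2) → (2, -2); (3, -2) → (-3, -2); (-4, 3) → (4, 3)
T2 rotate counter-clockwise with cos θ = -7/25, sin θ = -24/25: (2, 3) → (58/25, -69/25); (2, -2) → (-62/25, -34/25); (-3, -2) → (-27/25, 86/25); (4, 3) → (44/25, -117/25)
T3 translate by (4, -5): (58/25, -69/25) → (158/25, -194/25); (-62/25, -34/25) → (38/25, -159/25); (-27/25, 86/25) → (73/25, -39/25); (44/25, -117/25) → (144/25, -242/25)
T4 rotate counter-clockwise with cos θ = 7/25, sin θ = -24/25: (158/25, -194/25) → (-142/25, -206/25); (38/25, -159/25) → (-142/25, -81/25); (73/25, -39/25) → (-17/25, -81/25); (144/25, -242/25) → (-192/25, -206/25)

image vertices: (-142/25, -206/25), (-142/25, -81/25), (-17/25, -81/25), (-192/25, -206/25)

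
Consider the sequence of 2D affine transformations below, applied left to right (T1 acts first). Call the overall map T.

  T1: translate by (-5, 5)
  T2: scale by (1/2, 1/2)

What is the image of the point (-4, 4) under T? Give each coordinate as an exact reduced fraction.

T1 translate by (-5, 5): (-4, 4) → (-9, 9)
T2 scale by (1/2, 1/2): (-9, 9) → (-9/2, 9/2)

T(p) = (-9/2, 9/2)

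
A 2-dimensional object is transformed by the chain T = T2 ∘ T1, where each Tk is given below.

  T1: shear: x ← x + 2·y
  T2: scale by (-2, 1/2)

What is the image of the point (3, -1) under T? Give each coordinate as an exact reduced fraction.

T(p) = (-2, -1/2)

T1 shear: x ← x + 2·y: (3, -1) → (1, -1)
T2 scale by (-2, 1/2): (1, -1) → (-2, -1/2)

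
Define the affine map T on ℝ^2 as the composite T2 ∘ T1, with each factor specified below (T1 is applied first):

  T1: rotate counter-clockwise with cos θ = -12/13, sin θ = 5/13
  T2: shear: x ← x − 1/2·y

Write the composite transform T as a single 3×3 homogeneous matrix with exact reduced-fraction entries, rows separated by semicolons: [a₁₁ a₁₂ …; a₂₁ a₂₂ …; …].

T = [-29/26 1/13 0; 5/13 -12/13 0; 0 0 1]

T1 = [-12/13 -5/13 0; 5/13 -12/13 0; 0 0 1]
T2·T1 = [-29/26 1/13 0; 5/13 -12/13 0; 0 0 1]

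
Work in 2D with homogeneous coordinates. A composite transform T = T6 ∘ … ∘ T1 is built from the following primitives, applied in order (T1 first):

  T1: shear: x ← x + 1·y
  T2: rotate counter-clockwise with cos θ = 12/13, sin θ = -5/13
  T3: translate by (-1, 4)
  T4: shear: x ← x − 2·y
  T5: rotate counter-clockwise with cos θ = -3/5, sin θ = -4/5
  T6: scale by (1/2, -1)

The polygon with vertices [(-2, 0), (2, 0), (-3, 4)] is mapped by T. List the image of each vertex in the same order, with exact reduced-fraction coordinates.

image vertices: (731/130, -458/65), (387/130, -166/65), (893/130, -399/65)

T1 shear: x ← x + 1·y: (-2, 0) → (-2, 0); (2, 0) → (2, 0); (-3, 4) → (1, 4)
T2 rotate counter-clockwise with cos θ = 12/13, sin θ = -5/13: (-2, 0) → (-24/13, 10/13); (2, 0) → (24/13, -10/13); (1, 4) → (32/13, 43/13)
T3 translate by (-1, 4): (-24/13, 10/13) → (-37/13, 62/13); (24/13, -10/13) → (11/13, 42/13); (32/13, 43/13) → (19/13, 95/13)
T4 shear: x ← x − 2·y: (-37/13, 62/13) → (-161/13, 62/13); (11/13, 42/13) → (-73/13, 42/13); (19/13, 95/13) → (-171/13, 95/13)
T5 rotate counter-clockwise with cos θ = -3/5, sin θ = -4/5: (-161/13, 62/13) → (731/65, 458/65); (-73/13, 42/13) → (387/65, 166/65); (-171/13, 95/13) → (893/65, 399/65)
T6 scale by (1/2, -1): (731/65, 458/65) → (731/130, -458/65); (387/65, 166/65) → (387/130, -166/65); (893/65, 399/65) → (893/130, -399/65)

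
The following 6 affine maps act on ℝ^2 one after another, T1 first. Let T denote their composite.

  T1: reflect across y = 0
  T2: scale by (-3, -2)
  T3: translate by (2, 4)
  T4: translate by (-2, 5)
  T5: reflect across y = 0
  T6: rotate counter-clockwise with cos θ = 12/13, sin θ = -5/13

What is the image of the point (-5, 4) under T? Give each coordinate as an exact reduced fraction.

T1 reflect across y = 0: (-5, 4) → (-5, -4)
T2 scale by (-3, -2): (-5, -4) → (15, 8)
T3 translate by (2, 4): (15, 8) → (17, 12)
T4 translate by (-2, 5): (17, 12) → (15, 17)
T5 reflect across y = 0: (15, 17) → (15, -17)
T6 rotate counter-clockwise with cos θ = 12/13, sin θ = -5/13: (15, -17) → (95/13, -279/13)

T(p) = (95/13, -279/13)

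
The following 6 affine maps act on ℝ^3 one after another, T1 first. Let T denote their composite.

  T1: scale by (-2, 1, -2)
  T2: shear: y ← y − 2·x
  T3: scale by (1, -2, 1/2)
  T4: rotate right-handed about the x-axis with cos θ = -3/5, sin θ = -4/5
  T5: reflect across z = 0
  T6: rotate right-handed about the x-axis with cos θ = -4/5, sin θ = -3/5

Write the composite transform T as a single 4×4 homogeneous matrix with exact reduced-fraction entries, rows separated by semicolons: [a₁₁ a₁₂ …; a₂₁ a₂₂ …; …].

T = [-2 0 0 0; -192/25 -48/25 7/25 0; 56/25 14/25 24/25 0; 0 0 0 1]

T1 = [-2 0 0 0; 0 1 0 0; 0 0 -2 0; 0 0 0 1]
T2·T1 = [-2 0 0 0; 4 1 0 0; 0 0 -2 0; 0 0 0 1]
T3·…·T1 = [-2 0 0 0; -8 -2 0 0; 0 0 -1 0; 0 0 0 1]
T4·…·T1 = [-2 0 0 0; 24/5 6/5 -4/5 0; 32/5 8/5 3/5 0; 0 0 0 1]
T5·…·T1 = [-2 0 0 0; 24/5 6/5 -4/5 0; -32/5 -8/5 -3/5 0; 0 0 0 1]
T6·…·T1 = [-2 0 0 0; -192/25 -48/25 7/25 0; 56/25 14/25 24/25 0; 0 0 0 1]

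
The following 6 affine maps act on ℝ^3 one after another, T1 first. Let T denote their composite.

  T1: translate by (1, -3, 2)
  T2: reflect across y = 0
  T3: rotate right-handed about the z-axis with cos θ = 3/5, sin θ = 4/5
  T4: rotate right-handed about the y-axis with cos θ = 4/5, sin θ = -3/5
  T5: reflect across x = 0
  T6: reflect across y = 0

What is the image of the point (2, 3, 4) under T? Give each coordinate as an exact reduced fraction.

T(p) = (54/25, -12/5, 147/25)

T1 translate by (1, -3, 2): (2, 3, 4) → (3, 0, 6)
T2 reflect across y = 0: (3, 0, 6) → (3, 0, 6)
T3 rotate right-handed about the z-axis with cos θ = 3/5, sin θ = 4/5: (3, 0, 6) → (9/5, 12/5, 6)
T4 rotate right-handed about the y-axis with cos θ = 4/5, sin θ = -3/5: (9/5, 12/5, 6) → (-54/25, 12/5, 147/25)
T5 reflect across x = 0: (-54/25, 12/5, 147/25) → (54/25, 12/5, 147/25)
T6 reflect across y = 0: (54/25, 12/5, 147/25) → (54/25, -12/5, 147/25)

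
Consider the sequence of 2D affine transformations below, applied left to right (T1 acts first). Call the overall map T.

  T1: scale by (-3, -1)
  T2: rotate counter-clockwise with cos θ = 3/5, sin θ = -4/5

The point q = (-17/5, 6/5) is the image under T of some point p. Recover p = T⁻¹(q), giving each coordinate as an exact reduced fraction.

T1 = [-3 0 0; 0 -1 0; 0 0 1]
T2·T1 = [-9/5 -4/5 0; 12/5 -3/5 0; 0 0 1]
det M = 3; M⁻¹ = [-1/5 4/15 0; -4/5 -3/5 0; 0 0 1]
M⁻¹ · (-17/5, 6/5)ᵀ = (1, 2)ᵀ

p = (1, 2)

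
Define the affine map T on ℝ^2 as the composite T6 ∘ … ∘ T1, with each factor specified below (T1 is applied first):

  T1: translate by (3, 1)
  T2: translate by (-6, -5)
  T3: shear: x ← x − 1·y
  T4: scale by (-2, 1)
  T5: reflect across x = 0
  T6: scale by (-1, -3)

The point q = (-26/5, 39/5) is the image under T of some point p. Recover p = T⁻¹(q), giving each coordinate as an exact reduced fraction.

p = (3, 7/5)

T1 = [1 0 3; 0 1 1; 0 0 1]
T2·T1 = [1 0 -3; 0 1 -4; 0 0 1]
T3·…·T1 = [1 -1 1; 0 1 -4; 0 0 1]
T4·…·T1 = [-2 2 -2; 0 1 -4; 0 0 1]
T5·…·T1 = [2 -2 2; 0 1 -4; 0 0 1]
T6·…·T1 = [-2 2 -2; 0 -3 12; 0 0 1]
det M = 6; M⁻¹ = [-1/2 -1/3 3; 0 -1/3 4; 0 0 1]
M⁻¹ · (-26/5, 39/5)ᵀ = (3, 7/5)ᵀ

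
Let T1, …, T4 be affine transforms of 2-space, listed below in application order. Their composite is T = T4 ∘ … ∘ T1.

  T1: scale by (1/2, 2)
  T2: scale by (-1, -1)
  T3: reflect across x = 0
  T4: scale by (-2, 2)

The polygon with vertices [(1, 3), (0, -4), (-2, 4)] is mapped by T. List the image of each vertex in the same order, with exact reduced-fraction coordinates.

T1 scale by (1/2, 2): (1, 3) → (1/2, 6); (0, -4) → (0, -8); (-2, 4) → (-1, 8)
T2 scale by (-1, -1): (1/2, 6) → (-1/2, -6); (0, -8) → (0, 8); (-1, 8) → (1, -8)
T3 reflect across x = 0: (-1/2, -6) → (1/2, -6); (0, 8) → (0, 8); (1, -8) → (-1, -8)
T4 scale by (-2, 2): (1/2, -6) → (-1, -12); (0, 8) → (0, 16); (-1, -8) → (2, -16)

image vertices: (-1, -12), (0, 16), (2, -16)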